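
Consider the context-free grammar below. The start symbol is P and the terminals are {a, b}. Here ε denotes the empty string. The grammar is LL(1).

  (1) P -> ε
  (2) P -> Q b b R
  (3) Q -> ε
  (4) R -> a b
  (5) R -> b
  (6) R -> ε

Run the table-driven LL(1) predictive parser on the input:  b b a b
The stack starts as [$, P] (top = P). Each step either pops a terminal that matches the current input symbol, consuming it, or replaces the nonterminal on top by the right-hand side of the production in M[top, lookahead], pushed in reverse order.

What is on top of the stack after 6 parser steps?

b

     Stack      Input      Action
  1  $ P        b b a b $  expand P -> Q b b R
  2  $ R b b Q  b b a b $  expand Q -> ε
  3  $ R b b    b b a b $  match b
  4  $ R b      b a b $    match b
  5  $ R        a b $      expand R -> a b
  6  $ b a      a b $      match a
Stack after step 6: $ b (top = b).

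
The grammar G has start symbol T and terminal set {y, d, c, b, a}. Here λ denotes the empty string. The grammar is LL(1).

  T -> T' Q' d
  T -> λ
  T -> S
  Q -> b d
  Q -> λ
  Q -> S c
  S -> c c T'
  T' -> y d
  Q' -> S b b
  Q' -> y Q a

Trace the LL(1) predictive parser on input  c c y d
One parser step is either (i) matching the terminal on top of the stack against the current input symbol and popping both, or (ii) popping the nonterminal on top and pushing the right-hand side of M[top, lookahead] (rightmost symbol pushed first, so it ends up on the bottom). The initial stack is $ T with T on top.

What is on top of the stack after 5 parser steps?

     Stack     Input      Action
  1  $ T       c c y d $  expand T -> S
  2  $ S       c c y d $  expand S -> c c T'
  3  $ T' c c  c c y d $  match c
  4  $ T' c    c y d $    match c
  5  $ T'      y d $      expand T' -> y d
Stack after step 5: $ d y (top = y).

y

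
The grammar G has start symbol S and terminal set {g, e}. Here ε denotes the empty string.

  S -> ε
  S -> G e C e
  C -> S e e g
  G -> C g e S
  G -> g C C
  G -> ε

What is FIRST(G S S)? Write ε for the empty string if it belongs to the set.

FIRST(S): from S->ε we get {ε}; from S->G e C e we get {e, g}. So FIRST(S) = {ε, e, g}.
FIRST(C): from C->S e e g we get {e, g}. So FIRST(C) = {e, g}.
FIRST(G): from G->C g e S we get {e, g}; from G->g C C we get {g}; from G->ε we get {ε}. So FIRST(G) = {ε, e, g}.
FIRST(G S S): take FIRST of each symbol in turn, carrying on past any symbol whose FIRST contains ε; result {ε, e, g}.

{ε, e, g}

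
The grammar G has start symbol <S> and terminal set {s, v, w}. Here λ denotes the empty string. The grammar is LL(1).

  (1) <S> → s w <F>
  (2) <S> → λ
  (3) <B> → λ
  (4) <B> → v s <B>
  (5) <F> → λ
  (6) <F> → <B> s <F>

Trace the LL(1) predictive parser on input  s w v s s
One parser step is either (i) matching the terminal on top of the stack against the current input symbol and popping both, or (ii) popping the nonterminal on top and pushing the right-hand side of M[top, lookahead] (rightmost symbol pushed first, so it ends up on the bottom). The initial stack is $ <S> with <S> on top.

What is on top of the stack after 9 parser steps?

<F>

step 1: stack=$ <S>  input=s w v s s $  — expand <S> → s w <F>
step 2: stack=$ <F> w s  input=s w v s s $  — match s
step 3: stack=$ <F> w  input=w v s s $  — match w
step 4: stack=$ <F>  input=v s s $  — expand <F> → <B> s <F>
step 5: stack=$ <F> s <B>  input=v s s $  — expand <B> → v s <B>
step 6: stack=$ <F> s <B> s v  input=v s s $  — match v
step 7: stack=$ <F> s <B> s  input=s s $  — match s
step 8: stack=$ <F> s <B>  input=s $  — expand <B> → λ
step 9: stack=$ <F> s  input=s $  — match s
Stack after step 9: $ <F> (top = <F>).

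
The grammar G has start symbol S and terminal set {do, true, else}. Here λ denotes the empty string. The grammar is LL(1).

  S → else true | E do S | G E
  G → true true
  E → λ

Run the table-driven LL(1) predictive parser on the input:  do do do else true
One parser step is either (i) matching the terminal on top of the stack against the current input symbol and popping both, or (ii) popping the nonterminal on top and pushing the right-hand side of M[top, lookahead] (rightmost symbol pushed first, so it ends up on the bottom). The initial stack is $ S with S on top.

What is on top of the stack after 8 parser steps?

do

     Stack     Input                 Action
  1  $ S       do do do else true $  expand S → E do S
  2  $ S do E  do do do else true $  expand E → λ
  3  $ S do    do do do else true $  match do
  4  $ S       do do else true $     expand S → E do S
  5  $ S do E  do do else true $     expand E → λ
  6  $ S do    do do else true $     match do
  7  $ S       do else true $        expand S → E do S
  8  $ S do E  do else true $        expand E → λ
Stack after step 8: $ S do (top = do).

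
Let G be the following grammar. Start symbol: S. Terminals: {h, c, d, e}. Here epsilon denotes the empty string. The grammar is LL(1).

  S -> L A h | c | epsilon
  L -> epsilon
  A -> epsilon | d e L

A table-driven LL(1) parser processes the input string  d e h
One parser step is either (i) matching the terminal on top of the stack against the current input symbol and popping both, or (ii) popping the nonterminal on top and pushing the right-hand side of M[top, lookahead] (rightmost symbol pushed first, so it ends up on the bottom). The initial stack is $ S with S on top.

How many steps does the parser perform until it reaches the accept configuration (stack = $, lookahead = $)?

7

step 1: stack=$ S  input=d e h $  — expand S -> L A h
step 2: stack=$ h A L  input=d e h $  — expand L -> epsilon
step 3: stack=$ h A  input=d e h $  — expand A -> d e L
step 4: stack=$ h L e d  input=d e h $  — match d
step 5: stack=$ h L e  input=e h $  — match e
step 6: stack=$ h L  input=h $  — expand L -> epsilon
step 7: stack=$ h  input=h $  — match h
Accept reached after 7 steps.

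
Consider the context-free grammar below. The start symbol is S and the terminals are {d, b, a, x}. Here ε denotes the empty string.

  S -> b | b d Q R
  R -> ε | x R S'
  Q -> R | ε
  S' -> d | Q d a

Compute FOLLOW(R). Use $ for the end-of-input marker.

FIRST(S): from S->b we get {b}; from S->b d Q R we get {b}. So FIRST(S) = {b}.
FIRST(R): from R->ε we get {ε}; from R->x R S' we get {x}. So FIRST(R) = {ε, x}.
FIRST(Q): from Q->R we get {ε, x}; from Q->ε we get {ε}. So FIRST(Q) = {ε, x}.
FIRST(S'): from S'->d we get {d}; from S'->Q d a we get {d, x}. So FIRST(S') = {d, x}.
FOLLOW(S) includes $ since S is the start symbol.
FOLLOW(S): S appears on no right-hand side. Thus FOLLOW(S) = {$}.
FOLLOW(Q): in S->b d Q R, Q is followed by R with FIRST {ε, x}; in S->b d Q R, the suffix after Q is nullable, so FOLLOW(Q) ⊇ FOLLOW(S) = {$}; in S'->Q d a, Q is followed by d a with FIRST {d}. Thus FOLLOW(Q) = {$, d, x}.
FOLLOW(R): in S->b d Q R, the suffix after R is empty, so FOLLOW(R) ⊇ FOLLOW(S) = {$}; in R->x R S', R is followed by S' with FIRST {d, x}; in Q->R, the suffix after R is empty, so FOLLOW(R) ⊇ FOLLOW(Q) = {$, d, x}. Thus FOLLOW(R) = {$, d, x}.
FOLLOW(S'): in R->x R S', the suffix after S' is empty, so FOLLOW(S') ⊇ FOLLOW(R) = {$, d, x}. Thus FOLLOW(S') = {$, d, x}.

{$, d, x}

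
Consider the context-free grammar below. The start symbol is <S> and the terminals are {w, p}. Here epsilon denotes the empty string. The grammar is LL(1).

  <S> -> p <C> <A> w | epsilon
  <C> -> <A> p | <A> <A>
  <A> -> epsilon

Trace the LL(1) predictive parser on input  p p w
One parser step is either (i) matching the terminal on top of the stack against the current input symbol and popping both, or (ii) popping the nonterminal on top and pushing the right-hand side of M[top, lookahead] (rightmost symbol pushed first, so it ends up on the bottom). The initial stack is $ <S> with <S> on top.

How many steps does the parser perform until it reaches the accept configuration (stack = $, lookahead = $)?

7

step 1: stack=$ <S>  input=p p w $  — expand <S> -> p <C> <A> w
step 2: stack=$ w <A> <C> p  input=p p w $  — match p
step 3: stack=$ w <A> <C>  input=p w $  — expand <C> -> <A> p
step 4: stack=$ w <A> p <A>  input=p w $  — expand <A> -> epsilon
step 5: stack=$ w <A> p  input=p w $  — match p
step 6: stack=$ w <A>  input=w $  — expand <A> -> epsilon
step 7: stack=$ w  input=w $  — match w
Accept reached after 7 steps.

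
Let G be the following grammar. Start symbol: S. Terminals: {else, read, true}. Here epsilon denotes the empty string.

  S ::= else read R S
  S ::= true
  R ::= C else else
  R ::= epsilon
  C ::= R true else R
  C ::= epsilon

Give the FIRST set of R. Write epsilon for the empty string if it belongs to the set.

{epsilon, else, true}

FIRST(S) = {else, true}
FIRST(R) = {epsilon, else, true}  (via C else else)
FIRST(C) = {epsilon, else, true}  (via R true else R)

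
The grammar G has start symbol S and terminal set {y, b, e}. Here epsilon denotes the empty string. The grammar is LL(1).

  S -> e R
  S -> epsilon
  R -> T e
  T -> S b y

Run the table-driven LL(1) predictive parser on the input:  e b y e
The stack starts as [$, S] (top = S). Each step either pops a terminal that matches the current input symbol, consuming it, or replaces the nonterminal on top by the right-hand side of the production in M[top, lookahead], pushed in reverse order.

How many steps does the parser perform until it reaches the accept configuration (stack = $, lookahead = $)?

     Stack      Input      Action
  1  $ S        e b y e $  expand S -> e R
  2  $ R e      e b y e $  match e
  3  $ R        b y e $    expand R -> T e
  4  $ e T      b y e $    expand T -> S b y
  5  $ e y b S  b y e $    expand S -> epsilon
  6  $ e y b    b y e $    match b
  7  $ e y      y e $      match y
  8  $ e        e $        match e
Accept reached after 8 steps.

8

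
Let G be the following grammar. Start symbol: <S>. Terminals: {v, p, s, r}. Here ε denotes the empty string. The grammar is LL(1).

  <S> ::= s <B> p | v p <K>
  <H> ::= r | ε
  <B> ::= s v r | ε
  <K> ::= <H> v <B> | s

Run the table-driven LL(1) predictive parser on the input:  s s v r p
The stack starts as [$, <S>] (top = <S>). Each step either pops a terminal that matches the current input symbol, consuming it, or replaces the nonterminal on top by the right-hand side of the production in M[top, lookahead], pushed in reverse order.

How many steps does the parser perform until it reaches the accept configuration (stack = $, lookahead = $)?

7

     Stack      Input        Action
  1  $ <S>      s s v r p $  expand <S> ::= s <B> p
  2  $ p <B> s  s s v r p $  match s
  3  $ p <B>    s v r p $    expand <B> ::= s v r
  4  $ p r v s  s v r p $    match s
  5  $ p r v    v r p $      match v
  6  $ p r      r p $        match r
  7  $ p        p $          match p
Accept reached after 7 steps.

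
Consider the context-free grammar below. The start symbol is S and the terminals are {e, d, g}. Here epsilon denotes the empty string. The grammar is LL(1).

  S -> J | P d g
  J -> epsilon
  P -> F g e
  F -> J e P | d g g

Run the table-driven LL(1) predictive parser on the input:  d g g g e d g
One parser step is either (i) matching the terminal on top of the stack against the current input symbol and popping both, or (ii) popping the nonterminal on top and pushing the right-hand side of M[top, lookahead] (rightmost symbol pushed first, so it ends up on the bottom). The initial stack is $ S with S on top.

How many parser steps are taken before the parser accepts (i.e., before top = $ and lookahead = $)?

10

      Stack            Input            Action
   1  $ S              d g g g e d g $  expand S -> P d g
   2  $ g d P          d g g g e d g $  expand P -> F g e
   3  $ g d e g F      d g g g e d g $  expand F -> d g g
   4  $ g d e g g g d  d g g g e d g $  match d
   5  $ g d e g g g    g g g e d g $    match g
   6  $ g d e g g      g g e d g $      match g
   7  $ g d e g        g e d g $        match g
   8  $ g d e          e d g $          match e
   9  $ g d            d g $            match d
  10  $ g              g $              match g
Accept reached after 10 steps.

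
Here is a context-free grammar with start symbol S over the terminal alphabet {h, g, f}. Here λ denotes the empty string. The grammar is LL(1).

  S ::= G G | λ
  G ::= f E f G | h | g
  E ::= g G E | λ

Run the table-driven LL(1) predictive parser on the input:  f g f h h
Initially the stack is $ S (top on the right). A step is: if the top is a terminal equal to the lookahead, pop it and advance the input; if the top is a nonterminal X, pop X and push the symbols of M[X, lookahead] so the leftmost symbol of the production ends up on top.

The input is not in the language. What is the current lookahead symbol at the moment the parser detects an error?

h

step 1: stack=$ S  input=f g f h h $  — expand S ::= G G
step 2: stack=$ G G  input=f g f h h $  — expand G ::= f E f G
step 3: stack=$ G G f E f  input=f g f h h $  — match f
step 4: stack=$ G G f E  input=g f h h $  — expand E ::= g G E
step 5: stack=$ G G f E G g  input=g f h h $  — match g
step 6: stack=$ G G f E G  input=f h h $  — expand G ::= f E f G
step 7: stack=$ G G f E G f E f  input=f h h $  — match f
step 8: stack=$ G G f E G f E  input=h h $  — error: M[E, h] is empty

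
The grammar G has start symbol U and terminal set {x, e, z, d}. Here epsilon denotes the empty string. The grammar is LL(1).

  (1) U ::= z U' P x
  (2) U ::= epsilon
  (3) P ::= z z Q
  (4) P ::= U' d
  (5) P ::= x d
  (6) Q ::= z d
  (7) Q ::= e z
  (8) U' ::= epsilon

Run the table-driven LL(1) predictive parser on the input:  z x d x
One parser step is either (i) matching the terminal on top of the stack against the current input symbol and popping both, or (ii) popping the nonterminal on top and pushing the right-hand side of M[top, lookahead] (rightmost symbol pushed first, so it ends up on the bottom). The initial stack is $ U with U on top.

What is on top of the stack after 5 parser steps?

d

     Stack       Input      Action
  1  $ U         z x d x $  expand U ::= z U' P x
  2  $ x P U' z  z x d x $  match z
  3  $ x P U'    x d x $    expand U' ::= epsilon
  4  $ x P       x d x $    expand P ::= x d
  5  $ x d x     x d x $    match x
Stack after step 5: $ x d (top = d).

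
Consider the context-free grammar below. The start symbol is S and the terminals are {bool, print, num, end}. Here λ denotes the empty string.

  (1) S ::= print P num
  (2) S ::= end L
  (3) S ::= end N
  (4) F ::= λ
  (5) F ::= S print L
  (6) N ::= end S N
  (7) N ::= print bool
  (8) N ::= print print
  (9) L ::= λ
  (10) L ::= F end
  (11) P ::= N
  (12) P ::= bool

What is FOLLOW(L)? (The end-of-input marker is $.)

FIRST(S) = {end, print}
FIRST(N) = {end, print}
FIRST(F) = {λ, end, print}  (via S print L)
FIRST(P) = {bool, end, print}  (via N)
FIRST(L) = {λ, end, print}  (via F end)
FOLLOW(S) includes $ since S is the start symbol.
FOLLOW(S): in F::=S print L, S is followed by print L with FIRST {print}; in N::=end S N, S is followed by N with FIRST {end, print}. Thus FOLLOW(S) = {$, end, print}.
FOLLOW(F): in L::=F end, F is followed by end with FIRST {end}. Thus FOLLOW(F) = {end}.
FOLLOW(L): in S::=end L, the suffix after L is empty, so FOLLOW(L) ⊇ FOLLOW(S) = {$, end, print}; in F::=S print L, the suffix after L is empty, so FOLLOW(L) ⊇ FOLLOW(F) = {end}. Thus FOLLOW(L) = {$, end, print}.
FOLLOW(P): in S::=print P num, P is followed by num with FIRST {num}. Thus FOLLOW(P) = {num}.
FOLLOW(N): in S::=end N, the suffix after N is empty, so FOLLOW(N) ⊇ FOLLOW(S) = {$, end, print}; in N::=end S N, the suffix after N is empty (adds nothing new); in P::=N, the suffix after N is empty, so FOLLOW(N) ⊇ FOLLOW(P) = {num}. Thus FOLLOW(N) = {$, end, num, print}.

{$, end, print}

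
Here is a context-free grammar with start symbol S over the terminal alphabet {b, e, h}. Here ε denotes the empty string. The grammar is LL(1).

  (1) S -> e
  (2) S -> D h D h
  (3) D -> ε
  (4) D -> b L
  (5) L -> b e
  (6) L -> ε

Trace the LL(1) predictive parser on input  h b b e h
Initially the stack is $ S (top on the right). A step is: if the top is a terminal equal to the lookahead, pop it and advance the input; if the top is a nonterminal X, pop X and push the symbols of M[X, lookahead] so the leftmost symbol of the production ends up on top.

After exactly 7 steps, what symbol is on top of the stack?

e

step 1: stack=$ S  input=h b b e h $  — expand S -> D h D h
step 2: stack=$ h D h D  input=h b b e h $  — expand D -> ε
step 3: stack=$ h D h  input=h b b e h $  — match h
step 4: stack=$ h D  input=b b e h $  — expand D -> b L
step 5: stack=$ h L b  input=b b e h $  — match b
step 6: stack=$ h L  input=b e h $  — expand L -> b e
step 7: stack=$ h e b  input=b e h $  — match b
Stack after step 7: $ h e (top = e).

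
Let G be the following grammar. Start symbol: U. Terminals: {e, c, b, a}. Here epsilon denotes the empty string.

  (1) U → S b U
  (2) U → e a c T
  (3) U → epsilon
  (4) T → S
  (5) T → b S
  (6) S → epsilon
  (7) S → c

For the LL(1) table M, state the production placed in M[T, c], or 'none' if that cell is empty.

T → S

FIRST(S): from S→epsilon we get {epsilon}; from S→c we get {c}. So FIRST(S) = {epsilon, c}.
FIRST(U): from U→S b U we get {b, c}; from U→e a c T we get {e}; from U→epsilon we get {epsilon}. So FIRST(U) = {epsilon, b, c, e}.
FIRST(T): from T→S we get {epsilon, c}; from T→b S we get {b}. So FIRST(T) = {epsilon, b, c}.
FOLLOW(U) includes $ since U is the start symbol.
FOLLOW(U): in U→S b U, the suffix after U is empty (adds nothing new). Thus FOLLOW(U) = {$}.
FOLLOW(T): in U→e a c T, the suffix after T is empty, so FOLLOW(T) ⊇ FOLLOW(U) = {$}. Thus FOLLOW(T) = {$}.
For T → S: FIRST(S) = {epsilon, c}, so it goes in M[T, t] for t ∈ {c}; since epsilon ∈ FIRST, also for every t ∈ FOLLOW(T) = {$}.
For T → b S: FIRST(b S) = {b}, so it goes in M[T, t] for t ∈ {b}.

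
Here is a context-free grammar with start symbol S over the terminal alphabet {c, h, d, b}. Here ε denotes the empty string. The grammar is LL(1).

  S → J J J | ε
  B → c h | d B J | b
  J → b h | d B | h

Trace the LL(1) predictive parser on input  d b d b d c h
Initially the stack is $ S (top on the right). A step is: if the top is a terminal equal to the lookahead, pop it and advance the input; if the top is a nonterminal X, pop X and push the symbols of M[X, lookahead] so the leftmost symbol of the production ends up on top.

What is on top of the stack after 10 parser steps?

d

      Stack      Input            Action
   1  $ S        d b d b d c h $  expand S → J J J
   2  $ J J J    d b d b d c h $  expand J → d B
   3  $ J J B d  d b d b d c h $  match d
   4  $ J J B    b d b d c h $    expand B → b
   5  $ J J b    b d b d c h $    match b
   6  $ J J      d b d c h $      expand J → d B
   7  $ J B d    d b d c h $      match d
   8  $ J B      b d c h $        expand B → b
   9  $ J b      b d c h $        match b
  10  $ J        d c h $          expand J → d B
Stack after step 10: $ B d (top = d).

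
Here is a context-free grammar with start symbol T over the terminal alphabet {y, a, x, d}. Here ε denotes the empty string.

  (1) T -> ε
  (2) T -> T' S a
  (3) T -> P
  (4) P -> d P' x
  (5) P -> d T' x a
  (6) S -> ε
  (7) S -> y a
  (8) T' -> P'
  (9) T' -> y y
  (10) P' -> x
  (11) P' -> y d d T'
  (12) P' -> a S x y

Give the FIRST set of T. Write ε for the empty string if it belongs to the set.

{ε, a, d, x, y}

FIRST(P): from P->d P' x we get {d}; from P->d T' x a we get {d}. So FIRST(P) = {d}.
FIRST(S): from S->ε we get {ε}; from S->y a we get {y}. So FIRST(S) = {ε, y}.
FIRST(P'): from P'->x we get {x}; from P'->y d d T' we get {y}; from P'->a S x y we get {a}. So FIRST(P') = {a, x, y}.
FIRST(T'): from T'->P' we get {a, x, y}; from T'->y y we get {y}. So FIRST(T') = {a, x, y}.
FIRST(T): from T->ε we get {ε}; from T->T' S a we get {a, x, y}; from T->P we get {d}. So FIRST(T) = {ε, a, d, x, y}.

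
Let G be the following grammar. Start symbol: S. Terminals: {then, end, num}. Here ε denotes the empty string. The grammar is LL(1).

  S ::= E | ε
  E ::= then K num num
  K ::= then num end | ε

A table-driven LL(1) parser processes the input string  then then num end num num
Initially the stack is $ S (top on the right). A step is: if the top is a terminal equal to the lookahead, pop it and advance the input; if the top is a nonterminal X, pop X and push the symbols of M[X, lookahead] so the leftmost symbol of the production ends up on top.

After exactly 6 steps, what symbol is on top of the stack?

end

     Stack                   Input                        Action
  1  $ S                     then then num end num num $  expand S ::= E
  2  $ E                     then then num end num num $  expand E ::= then K num num
  3  $ num num K then        then then num end num num $  match then
  4  $ num num K             then num end num num $       expand K ::= then num end
  5  $ num num end num then  then num end num num $       match then
  6  $ num num end num       num end num num $            match num
Stack after step 6: $ num num end (top = end).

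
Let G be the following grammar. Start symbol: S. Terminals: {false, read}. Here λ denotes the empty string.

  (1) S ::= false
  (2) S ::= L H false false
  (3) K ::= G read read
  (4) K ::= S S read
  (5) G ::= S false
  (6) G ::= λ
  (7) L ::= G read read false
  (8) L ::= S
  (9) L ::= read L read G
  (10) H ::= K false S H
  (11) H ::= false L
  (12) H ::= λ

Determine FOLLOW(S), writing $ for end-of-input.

FIRST(S): from S::=false we get {false}; from S::=L H false false we get {false, read}. So FIRST(S) = {false, read}.
FIRST(G): from G::=S false we get {false, read}; from G::=λ we get {λ}. So FIRST(G) = {λ, false, read}.
FIRST(K): from K::=G read read we get {false, read}; from K::=S S read we get {false, read}. So FIRST(K) = {false, read}.
FIRST(L): from L::=G read read false we get {false, read}; from L::=S we get {false, read}; from L::=read L read G we get {read}. So FIRST(L) = {false, read}.
FIRST(H): from H::=K false S H we get {false, read}; from H::=false L we get {false}; from H::=λ we get {λ}. So FIRST(H) = {λ, false, read}.
FOLLOW(S) includes $ since S is the start symbol.
FOLLOW(K): in H::=K false S H, K is followed by false S H with FIRST {false}. Thus FOLLOW(K) = {false}.
FOLLOW(H): in S::=L H false false, H is followed by false false with FIRST {false}; in H::=K false S H, the suffix after H is empty (adds nothing new). Thus FOLLOW(H) = {false}.
FOLLOW(L): in S::=L H false false, L is followed by H false false with FIRST {false, read}; in L::=read L read G, L is followed by read G with FIRST {read}; in H::=false L, the suffix after L is empty, so FOLLOW(L) ⊇ FOLLOW(H) = {false}. Thus FOLLOW(L) = {false, read}.
FOLLOW(S): in K::=S S read (occurrence 1), S is followed by S read with FIRST {false, read}; in K::=S S read (occurrence 2), S is followed by read with FIRST {read}; in G::=S false, S is followed by false with FIRST {false}; in L::=S, the suffix after S is empty, so FOLLOW(S) ⊇ FOLLOW(L) = {false, read}; in H::=K false S H, S is followed by H with FIRST {λ, false, read}; in H::=K false S H, the suffix after S is nullable, so FOLLOW(S) ⊇ FOLLOW(H) = {false}. Thus FOLLOW(S) = {$, false, read}.
FOLLOW(G): in K::=G read read, G is followed by read read with FIRST {read}; in L::=G read read false, G is followed by read read false with FIRST {read}; in L::=read L read G, the suffix after G is empty, so FOLLOW(G) ⊇ FOLLOW(L) = {false, read}. Thus FOLLOW(G) = {false, read}.

{$, false, read}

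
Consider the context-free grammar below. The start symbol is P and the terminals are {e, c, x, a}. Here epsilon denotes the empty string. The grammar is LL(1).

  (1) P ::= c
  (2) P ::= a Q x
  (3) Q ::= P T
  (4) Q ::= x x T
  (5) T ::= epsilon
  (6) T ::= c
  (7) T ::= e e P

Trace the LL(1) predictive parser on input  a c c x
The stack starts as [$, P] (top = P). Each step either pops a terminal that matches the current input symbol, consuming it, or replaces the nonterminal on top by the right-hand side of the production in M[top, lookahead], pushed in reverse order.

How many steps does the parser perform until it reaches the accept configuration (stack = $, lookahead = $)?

     Stack    Input      Action
  1  $ P      a c c x $  expand P ::= a Q x
  2  $ x Q a  a c c x $  match a
  3  $ x Q    c c x $    expand Q ::= P T
  4  $ x T P  c c x $    expand P ::= c
  5  $ x T c  c c x $    match c
  6  $ x T    c x $      expand T ::= c
  7  $ x c    c x $      match c
  8  $ x      x $        match x
Accept reached after 8 steps.

8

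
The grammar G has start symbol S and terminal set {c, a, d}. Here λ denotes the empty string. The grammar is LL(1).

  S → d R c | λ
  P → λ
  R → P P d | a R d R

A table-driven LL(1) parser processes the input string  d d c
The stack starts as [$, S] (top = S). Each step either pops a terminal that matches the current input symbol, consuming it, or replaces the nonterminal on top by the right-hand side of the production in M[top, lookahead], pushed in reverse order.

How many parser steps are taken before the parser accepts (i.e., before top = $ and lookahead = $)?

7

step 1: stack=$ S  input=d d c $  — expand S → d R c
step 2: stack=$ c R d  input=d d c $  — match d
step 3: stack=$ c R  input=d c $  — expand R → P P d
step 4: stack=$ c d P P  input=d c $  — expand P → λ
step 5: stack=$ c d P  input=d c $  — expand P → λ
step 6: stack=$ c d  input=d c $  — match d
step 7: stack=$ c  input=c $  — match c
Accept reached after 7 steps.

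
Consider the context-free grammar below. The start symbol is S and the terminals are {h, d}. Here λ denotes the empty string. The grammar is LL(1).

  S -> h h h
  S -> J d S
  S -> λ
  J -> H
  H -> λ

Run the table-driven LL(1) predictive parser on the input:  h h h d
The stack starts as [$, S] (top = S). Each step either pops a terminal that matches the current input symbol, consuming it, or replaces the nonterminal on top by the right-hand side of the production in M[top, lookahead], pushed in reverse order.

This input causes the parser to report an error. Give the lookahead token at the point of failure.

d

     Stack    Input      Action
  1  $ S      h h h d $  expand S -> h h h
  2  $ h h h  h h h d $  match h
  3  $ h h    h h d $    match h
  4  $ h      h d $      match h
  5  $        d $        error: stack empty but input remains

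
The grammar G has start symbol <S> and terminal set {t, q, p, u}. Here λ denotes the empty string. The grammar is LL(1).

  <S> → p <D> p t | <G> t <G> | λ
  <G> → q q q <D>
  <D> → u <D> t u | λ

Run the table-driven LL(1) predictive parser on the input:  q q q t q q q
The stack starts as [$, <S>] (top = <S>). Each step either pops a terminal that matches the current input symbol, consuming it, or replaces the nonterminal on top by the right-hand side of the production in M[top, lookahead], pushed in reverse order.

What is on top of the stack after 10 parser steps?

q

      Stack              Input            Action
   1  $ <S>              q q q t q q q $  expand <S> → <G> t <G>
   2  $ <G> t <G>        q q q t q q q $  expand <G> → q q q <D>
   3  $ <G> t <D> q q q  q q q t q q q $  match q
   4  $ <G> t <D> q q    q q t q q q $    match q
   5  $ <G> t <D> q      q t q q q $      match q
   6  $ <G> t <D>        t q q q $        expand <D> → λ
   7  $ <G> t            t q q q $        match t
   8  $ <G>              q q q $          expand <G> → q q q <D>
   9  $ <D> q q q        q q q $          match q
  10  $ <D> q q          q q $            match q
Stack after step 10: $ <D> q (top = q).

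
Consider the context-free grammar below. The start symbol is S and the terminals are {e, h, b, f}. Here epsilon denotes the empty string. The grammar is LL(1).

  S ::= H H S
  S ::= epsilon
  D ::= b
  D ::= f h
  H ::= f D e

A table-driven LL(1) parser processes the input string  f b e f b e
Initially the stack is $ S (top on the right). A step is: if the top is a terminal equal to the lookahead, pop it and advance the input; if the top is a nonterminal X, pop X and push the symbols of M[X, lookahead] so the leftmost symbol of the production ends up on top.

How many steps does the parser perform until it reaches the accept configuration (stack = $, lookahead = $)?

step 1: stack=$ S  input=f b e f b e $  — expand S ::= H H S
step 2: stack=$ S H H  input=f b e f b e $  — expand H ::= f D e
step 3: stack=$ S H e D f  input=f b e f b e $  — match f
step 4: stack=$ S H e D  input=b e f b e $  — expand D ::= b
step 5: stack=$ S H e b  input=b e f b e $  — match b
step 6: stack=$ S H e  input=e f b e $  — match e
step 7: stack=$ S H  input=f b e $  — expand H ::= f D e
step 8: stack=$ S e D f  input=f b e $  — match f
step 9: stack=$ S e D  input=b e $  — expand D ::= b
step 10: stack=$ S e b  input=b e $  — match b
step 11: stack=$ S e  input=e $  — match e
step 12: stack=$ S  input=$  — expand S ::= epsilon
Accept reached after 12 steps.

12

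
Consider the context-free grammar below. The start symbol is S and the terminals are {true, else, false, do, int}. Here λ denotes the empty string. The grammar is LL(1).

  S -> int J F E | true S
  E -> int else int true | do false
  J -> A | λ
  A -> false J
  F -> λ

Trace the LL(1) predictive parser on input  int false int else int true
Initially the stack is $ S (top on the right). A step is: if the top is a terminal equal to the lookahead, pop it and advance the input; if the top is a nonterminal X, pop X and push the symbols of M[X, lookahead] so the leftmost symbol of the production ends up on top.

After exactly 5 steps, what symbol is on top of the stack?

J

     Stack          Input                          Action
  1  $ S            int false int else int true $  expand S -> int J F E
  2  $ E F J int    int false int else int true $  match int
  3  $ E F J        false int else int true $      expand J -> A
  4  $ E F A        false int else int true $      expand A -> false J
  5  $ E F J false  false int else int true $      match false
Stack after step 5: $ E F J (top = J).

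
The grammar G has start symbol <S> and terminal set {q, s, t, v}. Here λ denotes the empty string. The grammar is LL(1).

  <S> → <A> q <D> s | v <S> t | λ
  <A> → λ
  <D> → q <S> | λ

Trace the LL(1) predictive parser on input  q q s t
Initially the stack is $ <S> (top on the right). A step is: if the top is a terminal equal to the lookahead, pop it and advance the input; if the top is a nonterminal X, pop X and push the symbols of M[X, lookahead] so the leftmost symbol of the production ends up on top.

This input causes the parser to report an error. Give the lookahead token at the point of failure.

t

step 1: stack=$ <S>  input=q q s t $  — expand <S> → <A> q <D> s
step 2: stack=$ s <D> q <A>  input=q q s t $  — expand <A> → λ
step 3: stack=$ s <D> q  input=q q s t $  — match q
step 4: stack=$ s <D>  input=q s t $  — expand <D> → q <S>
step 5: stack=$ s <S> q  input=q s t $  — match q
step 6: stack=$ s <S>  input=s t $  — expand <S> → λ
step 7: stack=$ s  input=s t $  — match s
step 8: stack=$  input=t $  — error: stack empty but input remains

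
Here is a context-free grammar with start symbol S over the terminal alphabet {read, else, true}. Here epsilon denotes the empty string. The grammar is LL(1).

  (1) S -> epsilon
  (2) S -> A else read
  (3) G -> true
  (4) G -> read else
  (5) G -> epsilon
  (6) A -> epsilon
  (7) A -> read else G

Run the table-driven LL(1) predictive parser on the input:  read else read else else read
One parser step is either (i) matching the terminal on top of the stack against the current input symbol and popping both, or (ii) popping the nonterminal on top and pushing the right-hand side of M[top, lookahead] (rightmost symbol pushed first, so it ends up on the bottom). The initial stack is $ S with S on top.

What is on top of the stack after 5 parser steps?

read

     Stack                    Input                            Action
  1  $ S                      read else read else else read $  expand S -> A else read
  2  $ read else A            read else read else else read $  expand A -> read else G
  3  $ read else G else read  read else read else else read $  match read
  4  $ read else G else       else read else else read $       match else
  5  $ read else G            read else else read $            expand G -> read else
Stack after step 5: $ read else else read (top = read).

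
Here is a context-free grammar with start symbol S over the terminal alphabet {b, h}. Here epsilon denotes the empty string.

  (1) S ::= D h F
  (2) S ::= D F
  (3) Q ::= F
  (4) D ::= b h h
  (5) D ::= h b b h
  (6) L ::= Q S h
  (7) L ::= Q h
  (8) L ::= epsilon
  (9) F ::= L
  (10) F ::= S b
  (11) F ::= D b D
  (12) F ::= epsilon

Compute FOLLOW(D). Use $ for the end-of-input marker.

FIRST(D) = {b, h}
FIRST(S) = {b, h}  (via D h F, D F)
FIRST(Q) = {epsilon, b, h}  (via F)
FIRST(L) = {epsilon, b, h}  (via Q S h, Q h)
FIRST(F) = {epsilon, b, h}  (via L, S b, D b D)
FOLLOW(S) includes $ since S is the start symbol.
FOLLOW(S): in L::=Q S h, S is followed by h with FIRST {h}; in F::=S b, S is followed by b with FIRST {b}. Thus FOLLOW(S) = {$, b, h}.
FOLLOW(Q): in L::=Q S h, Q is followed by S h with FIRST {b, h}; in L::=Q h, Q is followed by h with FIRST {h}. Thus FOLLOW(Q) = {b, h}.
FOLLOW(F): in S::=D h F, the suffix after F is empty, so FOLLOW(F) ⊇ FOLLOW(S) = {$, b, h}; in S::=D F, the suffix after F is empty, so FOLLOW(F) ⊇ FOLLOW(S) = {$, b, h}; in Q::=F, the suffix after F is empty, so FOLLOW(F) ⊇ FOLLOW(Q) = {b, h}. Thus FOLLOW(F) = {$, b, h}.
FOLLOW(D): in S::=D h F, D is followed by h F with FIRST {h}; in S::=D F, D is followed by F with FIRST {epsilon, b, h}; in S::=D F, the suffix after D is nullable, so FOLLOW(D) ⊇ FOLLOW(S) = {$, b, h}; in F::=D b D (occurrence 1), D is followed by b D with FIRST {b}; in F::=D b D (occurrence 2), the suffix after D is empty, so FOLLOW(D) ⊇ FOLLOW(F) = {$, b, h}. Thus FOLLOW(D) = {$, b, h}.
FOLLOW(L): in F::=L, the suffix after L is empty, so FOLLOW(L) ⊇ FOLLOW(F) = {$, b, h}. Thus FOLLOW(L) = {$, b, h}.

{$, b, h}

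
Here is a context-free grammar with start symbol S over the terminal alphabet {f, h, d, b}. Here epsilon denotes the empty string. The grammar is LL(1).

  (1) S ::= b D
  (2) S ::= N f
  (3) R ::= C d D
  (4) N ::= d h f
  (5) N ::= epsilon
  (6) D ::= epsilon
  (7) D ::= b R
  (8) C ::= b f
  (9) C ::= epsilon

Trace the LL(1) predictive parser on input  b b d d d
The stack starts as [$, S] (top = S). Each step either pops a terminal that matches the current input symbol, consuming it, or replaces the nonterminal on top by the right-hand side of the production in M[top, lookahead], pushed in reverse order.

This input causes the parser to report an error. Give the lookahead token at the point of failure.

d

     Stack    Input        Action
  1  $ S      b b d d d $  expand S ::= b D
  2  $ D b    b b d d d $  match b
  3  $ D      b d d d $    expand D ::= b R
  4  $ R b    b d d d $    match b
  5  $ R      d d d $      expand R ::= C d D
  6  $ D d C  d d d $      expand C ::= epsilon
  7  $ D d    d d d $      match d
  8  $ D      d d $        error: M[D, d] is empty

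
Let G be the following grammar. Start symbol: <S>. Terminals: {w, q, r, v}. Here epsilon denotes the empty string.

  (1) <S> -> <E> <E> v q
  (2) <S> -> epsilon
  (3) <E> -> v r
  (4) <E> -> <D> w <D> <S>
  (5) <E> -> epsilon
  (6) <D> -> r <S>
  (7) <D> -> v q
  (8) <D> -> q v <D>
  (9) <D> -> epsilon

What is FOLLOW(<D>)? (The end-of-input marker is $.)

FIRST(<D>) = {epsilon, q, r, v}
FIRST(<E>) = {epsilon, q, r, v, w}  (via <D> w <D> <S>)
FIRST(<S>) = {epsilon, q, r, v, w}  (via <E> <E> v q)
FOLLOW(<S>) includes $ since <S> is the start symbol.
FOLLOW(<E>): in <S>-><E> <E> v q (occurrence 1), <E> is followed by <E> v q with FIRST {q, r, v, w}; in <S>-><E> <E> v q (occurrence 2), <E> is followed by v q with FIRST {v}. Thus FOLLOW(<E>) = {q, r, v, w}.
FOLLOW(<D>): in <E>-><D> w <D> <S> (occurrence 1), <D> is followed by w <D> <S> with FIRST {w}; in <E>-><D> w <D> <S> (occurrence 2), <D> is followed by <S> with FIRST {epsilon, q, r, v, w}; in <E>-><D> w <D> <S> (occurrence 2), the suffix after <D> is nullable, so FOLLOW(<D>) ⊇ FOLLOW(<E>) = {q, r, v, w}; in <D>->q v <D>, the suffix after <D> is empty (adds nothing new). Thus FOLLOW(<D>) = {q, r, v, w}.
FOLLOW(<S>): in <E>-><D> w <D> <S>, the suffix after <S> is empty, so FOLLOW(<S>) ⊇ FOLLOW(<E>) = {q, r, v, w}; in <D>->r <S>, the suffix after <S> is empty, so FOLLOW(<S>) ⊇ FOLLOW(<D>) = {q, r, v, w}. Thus FOLLOW(<S>) = {$, q, r, v, w}.

{q, r, v, w}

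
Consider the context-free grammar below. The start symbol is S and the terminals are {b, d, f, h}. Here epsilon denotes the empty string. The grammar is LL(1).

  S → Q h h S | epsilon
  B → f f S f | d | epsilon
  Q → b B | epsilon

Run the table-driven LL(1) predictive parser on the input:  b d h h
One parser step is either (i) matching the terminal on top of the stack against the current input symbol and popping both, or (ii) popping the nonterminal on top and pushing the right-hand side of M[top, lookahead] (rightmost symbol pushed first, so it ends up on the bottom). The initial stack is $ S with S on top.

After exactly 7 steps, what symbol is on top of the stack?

step 1: stack=$ S  input=b d h h $  — expand S → Q h h S
step 2: stack=$ S h h Q  input=b d h h $  — expand Q → b B
step 3: stack=$ S h h B b  input=b d h h $  — match b
step 4: stack=$ S h h B  input=d h h $  — expand B → d
step 5: stack=$ S h h d  input=d h h $  — match d
step 6: stack=$ S h h  input=h h $  — match h
step 7: stack=$ S h  input=h $  — match h
Stack after step 7: $ S (top = S).

S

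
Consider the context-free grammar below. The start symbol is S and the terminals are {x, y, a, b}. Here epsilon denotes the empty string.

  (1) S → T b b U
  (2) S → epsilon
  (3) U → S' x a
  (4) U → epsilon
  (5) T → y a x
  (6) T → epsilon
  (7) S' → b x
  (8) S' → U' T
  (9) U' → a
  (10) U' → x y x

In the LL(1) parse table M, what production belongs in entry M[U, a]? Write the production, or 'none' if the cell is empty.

U → S' x a

FIRST(T): from T→y a x we get {y}; from T→epsilon we get {epsilon}. So FIRST(T) = {epsilon, y}.
FIRST(U'): from U'→a we get {a}; from U'→x y x we get {x}. So FIRST(U') = {a, x}.
FIRST(S): from S→T b b U we get {b, y}; from S→epsilon we get {epsilon}. So FIRST(S) = {epsilon, b, y}.
FIRST(S'): from S'→b x we get {b}; from S'→U' T we get {a, x}. So FIRST(S') = {a, b, x}.
FIRST(U): from U→S' x a we get {a, b, x}; from U→epsilon we get {epsilon}. So FIRST(U) = {epsilon, a, b, x}.
FOLLOW(S) includes $ since S is the start symbol.
FOLLOW(S): S appears on no right-hand side. Thus FOLLOW(S) = {$}.
FOLLOW(U): in S→T b b U, the suffix after U is empty, so FOLLOW(U) ⊇ FOLLOW(S) = {$}. Thus FOLLOW(U) = {$}.
For U → S' x a: FIRST(S' x a) = {a, b, x}, so it goes in M[U, t] for t ∈ {a, b, x}.
For U → epsilon: FIRST(epsilon) = {epsilon}, so it goes in M[U, t] for t ∈ {}; since epsilon ∈ FIRST, also for every t ∈ FOLLOW(U) = {$}.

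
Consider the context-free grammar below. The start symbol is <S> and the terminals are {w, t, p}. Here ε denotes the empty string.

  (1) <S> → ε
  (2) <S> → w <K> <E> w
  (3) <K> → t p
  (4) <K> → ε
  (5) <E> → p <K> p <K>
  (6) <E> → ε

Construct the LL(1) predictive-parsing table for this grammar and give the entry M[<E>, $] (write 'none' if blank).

FIRST(<S>) = {ε, w}
FIRST(<K>) = {ε, t}
FIRST(<E>) = {ε, p}
FOLLOW(<S>) includes $ since <S> is the start symbol.
FOLLOW(<E>): in <S>→w <K> <E> w, <E> is followed by w with FIRST {w}. Thus FOLLOW(<E>) = {w}.
For <E> → p <K> p <K>: FIRST(p <K> p <K>) = {p}, so it goes in M[<E>, t] for t ∈ {p}.
For <E> → ε: FIRST(ε) = {ε}, so it goes in M[<E>, t] for t ∈ {}; since ε ∈ FIRST, also for every t ∈ FOLLOW(<E>) = {w}.
None of these place a production in M[<E>, $].

none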